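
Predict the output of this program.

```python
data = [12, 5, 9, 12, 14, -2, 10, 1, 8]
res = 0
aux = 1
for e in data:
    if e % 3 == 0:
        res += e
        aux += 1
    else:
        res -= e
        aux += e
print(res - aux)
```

e=12: %3==0, res = 0+12 = 12; aux=2
e=5: not %3==0, res = 12-5 = 7; aux=7
e=9: %3==0, res = 7+9 = 16; aux=8
e=12: %3==0, res = 16+12 = 28; aux=9
e=14: not %3==0, res = 28-14 = 14; aux=23
e=-2: not %3==0, res = 14-(-2) = 16; aux=21
e=10: not %3==0, res = 16-10 = 6; aux=31
e=1: not %3==0, res = 6-1 = 5; aux=32
e=8: not %3==0, res = 5-8 = -3; aux=40
res-aux = (-3)-40 = -43

-43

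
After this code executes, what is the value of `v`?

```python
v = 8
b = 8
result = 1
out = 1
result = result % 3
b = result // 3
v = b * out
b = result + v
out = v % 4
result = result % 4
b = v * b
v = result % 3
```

result = 1%3 = 1
b = 1//3 = 0
v = 0*1 = 0
b = 1+0 = 1
out = 0%4 = 0
result = 1%4 = 1
b = 0*1 = 0
v = 1%3 = 1

1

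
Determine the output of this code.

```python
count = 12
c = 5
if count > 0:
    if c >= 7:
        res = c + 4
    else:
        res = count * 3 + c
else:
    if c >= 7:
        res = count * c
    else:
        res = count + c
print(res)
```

count=12, c=5
count > 0 is True; c >= 7 is False
→ res = count * 3 + c = 41

41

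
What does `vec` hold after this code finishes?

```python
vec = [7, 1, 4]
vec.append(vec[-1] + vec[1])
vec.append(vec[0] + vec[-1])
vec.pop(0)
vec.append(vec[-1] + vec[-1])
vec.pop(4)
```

append vec[-1]+vec[1] = 4+1 = 5 → [7, 1, 4, 5]
append vec[0]+vec[-1] = 7+5 = 12 → [7, 1, 4, 5, 12]
pop(0) removes 7 → [1, 4, 5, 12]
append vec[-1]+vec[-1] = 12+12 = 24 → [1, 4, 5, 12, 24]
pop(4) removes 24 → [1, 4, 5, 12]

[1, 4, 5, 12]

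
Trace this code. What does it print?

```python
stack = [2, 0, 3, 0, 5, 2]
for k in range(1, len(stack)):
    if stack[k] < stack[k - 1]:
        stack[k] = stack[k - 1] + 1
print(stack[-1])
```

6

k=1: 0<2, stack[1] = 2+1 = 3 → [2, 3, 3, 0, 5, 2]
k=2: 3>=3, unchanged → [2, 3, 3, 0, 5, 2]
k=3: 0<3, stack[3] = 3+1 = 4 → [2, 3, 3, 4, 5, 2]
k=4: 5>=4, unchanged → [2, 3, 3, 4, 5, 2]
k=5: 2<5, stack[5] = 5+1 = 6 → [2, 3, 3, 4, 5, 6]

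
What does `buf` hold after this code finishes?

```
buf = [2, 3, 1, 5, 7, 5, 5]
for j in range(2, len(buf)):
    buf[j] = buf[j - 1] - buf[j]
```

[2, 3, 2, -3, -10, -15, -20]

j=2: buf[2] = 3-1 = 2 → [2, 3, 2, 5, 7, 5, 5]
j=3: buf[3] = 2-5 = -3 → [2, 3, 2, -3, 7, 5, 5]
j=4: buf[4] = (-3)-7 = -10 → [2, 3, 2, -3, -10, 5, 5]
j=5: buf[5] = (-10)-5 = -15 → [2, 3, 2, -3, -10, -15, 5]
j=6: buf[6] = (-15)-5 = -20 → [2, 3, 2, -3, -10, -15, -20]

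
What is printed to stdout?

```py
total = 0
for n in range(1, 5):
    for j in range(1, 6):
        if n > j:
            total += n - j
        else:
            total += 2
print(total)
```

n=1,j=1: not 1>1, total = 0+2 = 2
n=1,j=2: not 1>2, total = 2+2 = 4
n=1,j=3: not 1>3, total = 4+2 = 6
n=1,j=4: not 1>4, total = 6+2 = 8
n=1,j=5: not 1>5, total = 8+2 = 10
n=2,j=1: 2>1, total = 10+1 = 11
n=2,j=2: not 2>2, total = 11+2 = 13
n=2,j=3: not 2>3, total = 13+2 = 15
n=2,j=4: not 2>4, total = 15+2 = 17
n=2,j=5: not 2>5, total = 17+2 = 19
n=3,j=1: 3>1, total = 19+2 = 21
n=3,j=2: 3>2, total = 21+1 = 22
n=3,j=3: not 3>3, total = 22+2 = 24
n=3,j=4: not 3>4, total = 24+2 = 26
n=3,j=5: not 3>5, total = 26+2 = 28
n=4,j=1: 4>1, total = 28+3 = 31
n=4,j=2: 4>2, total = 31+2 = 33
n=4,j=3: 4>3, total = 33+1 = 34
n=4,j=4: not 4>4, total = 34+2 = 36
n=4,j=5: not 4>5, total = 36+2 = 38

38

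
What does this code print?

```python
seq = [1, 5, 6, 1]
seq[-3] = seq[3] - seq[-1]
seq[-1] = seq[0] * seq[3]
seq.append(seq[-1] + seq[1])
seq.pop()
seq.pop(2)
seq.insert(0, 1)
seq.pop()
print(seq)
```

seq[-3] = seq[3]-seq[-1] = 1-1 = 0 → [1, 0, 6, 1]
seq[-1] = seq[0]*seq[3] = 1*1 = 1 → [1, 0, 6, 1]
append seq[-1]+seq[1] = 1+0 = 1 → [1, 0, 6, 1, 1]
pop() removes 1 → [1, 0, 6, 1]
pop(2) removes 6 → [1, 0, 1]
insert 1 at 0 → [1, 1, 0, 1]
pop() removes 1 → [1, 1, 0]

[1, 1, 0]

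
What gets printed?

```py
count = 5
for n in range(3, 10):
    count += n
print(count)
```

47

n=3: count = 5+3 = 8
n=4: count = 8+4 = 12
n=5: count = 12+5 = 17
n=6: count = 17+6 = 23
n=7: count = 23+7 = 30
n=8: count = 30+8 = 38
n=9: count = 38+9 = 47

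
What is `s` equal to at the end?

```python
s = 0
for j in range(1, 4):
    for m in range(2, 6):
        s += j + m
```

j=1,m=2: s = 0+3 = 3
j=1,m=3: s = 3+4 = 7
j=1,m=4: s = 7+5 = 12
j=1,m=5: s = 12+6 = 18
j=2,m=2: s = 18+4 = 22
j=2,m=3: s = 22+5 = 27
j=2,m=4: s = 27+6 = 33
j=2,m=5: s = 33+7 = 40
j=3,m=2: s = 40+5 = 45
j=3,m=3: s = 45+6 = 51
j=3,m=4: s = 51+7 = 58
j=3,m=5: s = 58+8 = 66

66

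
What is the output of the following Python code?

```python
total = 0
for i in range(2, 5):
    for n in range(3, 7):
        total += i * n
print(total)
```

i=2,n=3: total = 0+6 = 6
i=2,n=4: total = 6+8 = 14
i=2,n=5: total = 14+10 = 24
i=2,n=6: total = 24+12 = 36
i=3,n=3: total = 36+9 = 45
i=3,n=4: total = 45+12 = 57
i=3,n=5: total = 57+15 = 72
i=3,n=6: total = 72+18 = 90
i=4,n=3: total = 90+12 = 102
i=4,n=4: total = 102+16 = 118
i=4,n=5: total = 118+20 = 138
i=4,n=6: total = 138+24 = 162

162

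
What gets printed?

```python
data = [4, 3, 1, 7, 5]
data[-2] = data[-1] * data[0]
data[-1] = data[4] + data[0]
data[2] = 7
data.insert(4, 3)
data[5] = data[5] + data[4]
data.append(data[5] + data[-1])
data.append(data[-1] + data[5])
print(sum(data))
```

109

data[-2] = data[-1]*data[0] = 5*4 = 20 → [4, 3, 1, 20, 5]
data[-1] = data[4]+data[0] = 5+4 = 9 → [4, 3, 1, 20, 9]
data[2] = 7 → [4, 3, 7, 20, 9]
insert 3 at 4 → [4, 3, 7, 20, 3, 9]
data[5] = data[5]+data[4] = 9+3 = 12 → [4, 3, 7, 20, 3, 12]
append data[5]+data[-1] = 12+12 = 24 → [4, 3, 7, 20, 3, 12, 24]
append data[-1]+data[5] = 24+12 = 36 → [4, 3, 7, 20, 3, 12, 24, 36]
sum = 109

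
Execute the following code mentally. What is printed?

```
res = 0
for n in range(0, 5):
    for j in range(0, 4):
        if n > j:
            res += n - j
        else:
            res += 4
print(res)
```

60

n=0,j=0: not 0>0, res = 0+4 = 4
n=0,j=1: not 0>1, res = 4+4 = 8
n=0,j=2: not 0>2, res = 8+4 = 12
n=0,j=3: not 0>3, res = 12+4 = 16
n=1,j=0: 1>0, res = 16+1 = 17
n=1,j=1: not 1>1, res = 17+4 = 21
n=1,j=2: not 1>2, res = 21+4 = 25
n=1,j=3: not 1>3, res = 25+4 = 29
n=2,j=0: 2>0, res = 29+2 = 31
n=2,j=1: 2>1, res = 31+1 = 32
n=2,j=2: not 2>2, res = 32+4 = 36
n=2,j=3: not 2>3, res = 36+4 = 40
n=3,j=0: 3>0, res = 40+3 = 43
n=3,j=1: 3>1, res = 43+2 = 45
n=3,j=2: 3>2, res = 45+1 = 46
n=3,j=3: not 3>3, res = 46+4 = 50
n=4,j=0: 4>0, res = 50+4 = 54
n=4,j=1: 4>1, res = 54+3 = 57
n=4,j=2: 4>2, res = 57+2 = 59
n=4,j=3: 4>3, res = 59+1 = 60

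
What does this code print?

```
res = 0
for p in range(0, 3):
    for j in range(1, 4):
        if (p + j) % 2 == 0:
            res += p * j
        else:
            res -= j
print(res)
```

p=0,j=1: odd sum, res = 0-1 = -1
p=0,j=2: even sum, res = (-1)+0 = -1
p=0,j=3: odd sum, res = (-1)-3 = -4
p=1,j=1: even sum, res = (-4)+1 = -3
p=1,j=2: odd sum, res = (-3)-2 = -5
p=1,j=3: even sum, res = (-5)+3 = -2
p=2,j=1: odd sum, res = (-2)-1 = -3
p=2,j=2: even sum, res = (-3)+4 = 1
p=2,j=3: odd sum, res = 1-3 = -2

-2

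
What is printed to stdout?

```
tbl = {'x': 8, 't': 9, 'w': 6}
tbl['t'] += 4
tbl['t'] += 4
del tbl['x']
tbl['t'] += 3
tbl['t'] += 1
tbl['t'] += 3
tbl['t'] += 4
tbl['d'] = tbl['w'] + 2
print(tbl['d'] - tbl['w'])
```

tbl['t'] = 9+4 = 13 → {'x': 8, 't': 13, 'w': 6}
tbl['t'] = 13+4 = 17 → {'x': 8, 't': 17, 'w': 6}
del 'x' → {'t': 17, 'w': 6}
tbl['t'] = 17+3 = 20 → {'t': 20, 'w': 6}
tbl['t'] = 20+1 = 21 → {'t': 21, 'w': 6}
tbl['t'] = 21+3 = 24 → {'t': 24, 'w': 6}
tbl['t'] = 24+4 = 28 → {'t': 28, 'w': 6}
tbl['d'] = tbl['w']+2 = 8 → {'t': 28, 'w': 6, 'd': 8}
tbl['d']-tbl['w'] = 8-6 = 2

2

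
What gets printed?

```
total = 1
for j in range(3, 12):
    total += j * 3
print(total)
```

190

j=3: total = 1+3*3 = 10
j=4: total = 10+4*3 = 22
j=5: total = 22+5*3 = 37
j=6: total = 37+6*3 = 55
j=7: total = 55+7*3 = 76
j=8: total = 76+8*3 = 100
j=9: total = 100+9*3 = 127
j=10: total = 127+10*3 = 157
j=11: total = 157+11*3 = 190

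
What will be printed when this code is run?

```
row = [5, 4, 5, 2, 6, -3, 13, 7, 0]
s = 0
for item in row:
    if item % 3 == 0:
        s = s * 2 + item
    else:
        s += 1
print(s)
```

54

item=5: not %3==0, s = 0+1 = 1
item=4: not %3==0, s = 1+1 = 2
item=5: not %3==0, s = 2+1 = 3
item=2: not %3==0, s = 3+1 = 4
item=6: %3==0, s = 4*2+6 = 14
item=-3: %3==0, s = 14*2+(-3) = 25
item=13: not %3==0, s = 25+1 = 26
item=7: not %3==0, s = 26+1 = 27
item=0: %3==0, s = 27*2+0 = 54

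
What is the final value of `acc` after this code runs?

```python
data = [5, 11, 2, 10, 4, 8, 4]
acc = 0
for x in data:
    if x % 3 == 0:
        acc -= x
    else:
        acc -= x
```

-44

x=5: not %3==0, acc = 0-5 = -5
x=11: not %3==0, acc = (-5)-11 = -16
x=2: not %3==0, acc = (-16)-2 = -18
x=10: not %3==0, acc = (-18)-10 = -28
x=4: not %3==0, acc = (-28)-4 = -32
x=8: not %3==0, acc = (-32)-8 = -40
x=4: not %3==0, acc = (-40)-4 = -44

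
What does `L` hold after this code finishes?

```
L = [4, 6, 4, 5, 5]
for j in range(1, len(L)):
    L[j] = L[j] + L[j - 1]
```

[4, 10, 14, 19, 24]

j=1: L[1] = 6+4 = 10 → [4, 10, 4, 5, 5]
j=2: L[2] = 4+10 = 14 → [4, 10, 14, 5, 5]
j=3: L[3] = 5+14 = 19 → [4, 10, 14, 19, 5]
j=4: L[4] = 5+19 = 24 → [4, 10, 14, 19, 24]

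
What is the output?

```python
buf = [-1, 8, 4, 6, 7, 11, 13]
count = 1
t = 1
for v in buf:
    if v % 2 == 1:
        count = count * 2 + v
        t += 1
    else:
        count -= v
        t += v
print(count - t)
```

-96

v=-1: odd, count = 1*2+(-1) = 1; t=2
v=8: not odd, count = 1-8 = -7; t=10
v=4: not odd, count = (-7)-4 = -11; t=14
v=6: not odd, count = (-11)-6 = -17; t=20
v=7: odd, count = (-17)*2+7 = -27; t=21
v=11: odd, count = (-27)*2+11 = -43; t=22
v=13: odd, count = (-43)*2+13 = -73; t=23
count-t = (-73)-23 = -96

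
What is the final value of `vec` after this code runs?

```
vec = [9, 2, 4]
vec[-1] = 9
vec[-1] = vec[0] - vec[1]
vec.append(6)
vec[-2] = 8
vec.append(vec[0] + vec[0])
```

vec[-1] = 9 → [9, 2, 9]
vec[-1] = vec[0]-vec[1] = 9-2 = 7 → [9, 2, 7]
append 6 → [9, 2, 7, 6]
vec[-2] = 8 → [9, 2, 8, 6]
append vec[0]+vec[0] = 9+9 = 18 → [9, 2, 8, 6, 18]

[9, 2, 8, 6, 18]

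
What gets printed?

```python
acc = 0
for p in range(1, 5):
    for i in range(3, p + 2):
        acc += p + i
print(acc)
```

p=2,i=3: acc = 0+5 = 5
p=3,i=3: acc = 5+6 = 11
p=3,i=4: acc = 11+7 = 18
p=4,i=3: acc = 18+7 = 25
p=4,i=4: acc = 25+8 = 33
p=4,i=5: acc = 33+9 = 42

42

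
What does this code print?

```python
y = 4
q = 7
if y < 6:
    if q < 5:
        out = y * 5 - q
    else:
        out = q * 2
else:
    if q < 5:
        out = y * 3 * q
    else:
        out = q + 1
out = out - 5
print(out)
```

9

y=4, q=7
y < 6 is True; q < 5 is False
→ out = q * 2 = 14
out = 14-5 = 9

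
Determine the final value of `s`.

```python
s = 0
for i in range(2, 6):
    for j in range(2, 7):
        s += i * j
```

i=2,j=2: s = 0+4 = 4
i=2,j=3: s = 4+6 = 10
i=2,j=4: s = 10+8 = 18
i=2,j=5: s = 18+10 = 28
i=2,j=6: s = 28+12 = 40
i=3,j=2: s = 40+6 = 46
i=3,j=3: s = 46+9 = 55
i=3,j=4: s = 55+12 = 67
i=3,j=5: s = 67+15 = 82
i=3,j=6: s = 82+18 = 100
i=4,j=2: s = 100+8 = 108
i=4,j=3: s = 108+12 = 120
i=4,j=4: s = 120+16 = 136
i=4,j=5: s = 136+20 = 156
i=4,j=6: s = 156+24 = 180
i=5,j=2: s = 180+10 = 190
i=5,j=3: s = 190+15 = 205
i=5,j=4: s = 205+20 = 225
i=5,j=5: s = 225+25 = 250
i=5,j=6: s = 250+30 = 280

280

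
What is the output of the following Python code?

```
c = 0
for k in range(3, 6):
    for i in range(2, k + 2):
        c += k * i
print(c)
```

183

k=3,i=2: c = 0+6 = 6
k=3,i=3: c = 6+9 = 15
k=3,i=4: c = 15+12 = 27
k=4,i=2: c = 27+8 = 35
k=4,i=3: c = 35+12 = 47
k=4,i=4: c = 47+16 = 63
k=4,i=5: c = 63+20 = 83
k=5,i=2: c = 83+10 = 93
k=5,i=3: c = 93+15 = 108
k=5,i=4: c = 108+20 = 128
k=5,i=5: c = 128+25 = 153
k=5,i=6: c = 153+30 = 183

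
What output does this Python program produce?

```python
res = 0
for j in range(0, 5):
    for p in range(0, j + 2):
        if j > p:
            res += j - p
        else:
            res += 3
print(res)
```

j=0,p=0: not 0>0, res = 0+3 = 3
j=0,p=1: not 0>1, res = 3+3 = 6
j=1,p=0: 1>0, res = 6+1 = 7
j=1,p=1: not 1>1, res = 7+3 = 10
j=1,p=2: not 1>2, res = 10+3 = 13
j=2,p=0: 2>0, res = 13+2 = 15
j=2,p=1: 2>1, res = 15+1 = 16
j=2,p=2: not 2>2, res = 16+3 = 19
j=2,p=3: not 2>3, res = 19+3 = 22
j=3,p=0: 3>0, res = 22+3 = 25
j=3,p=1: 3>1, res = 25+2 = 27
j=3,p=2: 3>2, res = 27+1 = 28
j=3,p=3: not 3>3, res = 28+3 = 31
j=3,p=4: not 3>4, res = 31+3 = 34
j=4,p=0: 4>0, res = 34+4 = 38
j=4,p=1: 4>1, res = 38+3 = 41
j=4,p=2: 4>2, res = 41+2 = 43
j=4,p=3: 4>3, res = 43+1 = 44
j=4,p=4: not 4>4, res = 44+3 = 47
j=4,p=5: not 4>5, res = 47+3 = 50

50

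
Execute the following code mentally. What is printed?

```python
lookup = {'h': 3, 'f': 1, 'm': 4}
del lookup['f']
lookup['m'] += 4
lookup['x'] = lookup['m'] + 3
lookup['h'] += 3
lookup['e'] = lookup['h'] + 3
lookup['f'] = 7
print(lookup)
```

del 'f' → {'h': 3, 'm': 4}
lookup['m'] = 4+4 = 8 → {'h': 3, 'm': 8}
lookup['x'] = lookup['m']+3 = 11 → {'h': 3, 'm': 8, 'x': 11}
lookup['h'] = 3+3 = 6 → {'h': 6, 'm': 8, 'x': 11}
lookup['e'] = lookup['h']+3 = 9 → {'h': 6, 'm': 8, 'x': 11, 'e': 9}
lookup['f'] = 7 → {'h': 6, 'm': 8, 'x': 11, 'e': 9, 'f': 7}

{'h': 6, 'm': 8, 'x': 11, 'e': 9, 'f': 7}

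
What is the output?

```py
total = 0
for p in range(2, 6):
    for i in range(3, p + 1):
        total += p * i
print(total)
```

p=3,i=3: total = 0+9 = 9
p=4,i=3: total = 9+12 = 21
p=4,i=4: total = 21+16 = 37
p=5,i=3: total = 37+15 = 52
p=5,i=4: total = 52+20 = 72
p=5,i=5: total = 72+25 = 97

97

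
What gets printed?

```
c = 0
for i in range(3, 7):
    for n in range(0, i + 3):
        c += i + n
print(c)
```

240

i=3,n=0: c = 0+3 = 3
i=3,n=1: c = 3+4 = 7
i=3,n=2: c = 7+5 = 12
i=3,n=3: c = 12+6 = 18
i=3,n=4: c = 18+7 = 25
i=3,n=5: c = 25+8 = 33
i=4,n=0: c = 33+4 = 37
i=4,n=1: c = 37+5 = 42
i=4,n=2: c = 42+6 = 48
i=4,n=3: c = 48+7 = 55
i=4,n=4: c = 55+8 = 63
i=4,n=5: c = 63+9 = 72
i=4,n=6: c = 72+10 = 82
i=5,n=0: c = 82+5 = 87
i=5,n=1: c = 87+6 = 93
i=5,n=2: c = 93+7 = 100
i=5,n=3: c = 100+8 = 108
i=5,n=4: c = 108+9 = 117
i=5,n=5: c = 117+10 = 127
i=5,n=6: c = 127+11 = 138
i=5,n=7: c = 138+12 = 150
i=6,n=0: c = 150+6 = 156
i=6,n=1: c = 156+7 = 163
i=6,n=2: c = 163+8 = 171
i=6,n=3: c = 171+9 = 180
i=6,n=4: c = 180+10 = 190
i=6,n=5: c = 190+11 = 201
i=6,n=6: c = 201+12 = 213
i=6,n=7: c = 213+13 = 226
i=6,n=8: c = 226+14 = 240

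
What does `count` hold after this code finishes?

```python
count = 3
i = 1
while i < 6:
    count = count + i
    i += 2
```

i=1: count = 3+1 = 4
i=3: count = 4+3 = 7
i=5: count = 7+5 = 12

12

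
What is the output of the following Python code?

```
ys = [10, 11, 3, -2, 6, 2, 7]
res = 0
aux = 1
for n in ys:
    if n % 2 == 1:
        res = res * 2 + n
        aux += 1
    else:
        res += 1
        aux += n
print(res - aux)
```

51

n=10: not odd, res = 0+1 = 1; aux=11
n=11: odd, res = 1*2+11 = 13; aux=12
n=3: odd, res = 13*2+3 = 29; aux=13
n=-2: not odd, res = 29+1 = 30; aux=11
n=6: not odd, res = 30+1 = 31; aux=17
n=2: not odd, res = 31+1 = 32; aux=19
n=7: odd, res = 32*2+7 = 71; aux=20
res-aux = 71-20 = 51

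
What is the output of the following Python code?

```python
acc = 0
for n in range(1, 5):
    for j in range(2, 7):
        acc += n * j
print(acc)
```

n=1,j=2: acc = 0+2 = 2
n=1,j=3: acc = 2+3 = 5
n=1,j=4: acc = 5+4 = 9
n=1,j=5: acc = 9+5 = 14
n=1,j=6: acc = 14+6 = 20
n=2,j=2: acc = 20+4 = 24
n=2,j=3: acc = 24+6 = 30
n=2,j=4: acc = 30+8 = 38
n=2,j=5: acc = 38+10 = 48
n=2,j=6: acc = 48+12 = 60
n=3,j=2: acc = 60+6 = 66
n=3,j=3: acc = 66+9 = 75
n=3,j=4: acc = 75+12 = 87
n=3,j=5: acc = 87+15 = 102
n=3,j=6: acc = 102+18 = 120
n=4,j=2: acc = 120+8 = 128
n=4,j=3: acc = 128+12 = 140
n=4,j=4: acc = 140+16 = 156
n=4,j=5: acc = 156+20 = 176
n=4,j=6: acc = 176+24 = 200

200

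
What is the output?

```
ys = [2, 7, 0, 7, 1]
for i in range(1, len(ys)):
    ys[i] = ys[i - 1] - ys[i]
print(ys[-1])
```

-13

i=1: ys[1] = 2-7 = -5 → [2, -5, 0, 7, 1]
i=2: ys[2] = (-5)-0 = -5 → [2, -5, -5, 7, 1]
i=3: ys[3] = (-5)-7 = -12 → [2, -5, -5, -12, 1]
i=4: ys[4] = (-12)-1 = -13 → [2, -5, -5, -12, -13]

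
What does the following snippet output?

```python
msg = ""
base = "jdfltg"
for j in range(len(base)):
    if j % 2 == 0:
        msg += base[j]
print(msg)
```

j=0: add 'j' → 'j'
j=1: skip
j=2: add 'f' → 'jf'
j=3: skip
j=4: add 't' → 'jft'
j=5: skip

jft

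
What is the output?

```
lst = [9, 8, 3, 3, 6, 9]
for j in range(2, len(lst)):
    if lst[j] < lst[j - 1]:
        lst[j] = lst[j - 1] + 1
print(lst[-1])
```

12

j=2: 3<8, lst[2] = 8+1 = 9 → [9, 8, 9, 3, 6, 9]
j=3: 3<9, lst[3] = 9+1 = 10 → [9, 8, 9, 10, 6, 9]
j=4: 6<10, lst[4] = 10+1 = 11 → [9, 8, 9, 10, 11, 9]
j=5: 9<11, lst[5] = 11+1 = 12 → [9, 8, 9, 10, 11, 12]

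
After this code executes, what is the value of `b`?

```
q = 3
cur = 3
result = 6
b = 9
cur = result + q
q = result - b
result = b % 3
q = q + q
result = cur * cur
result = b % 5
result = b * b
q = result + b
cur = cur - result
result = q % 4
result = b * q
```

9

cur = 6+3 = 9
q = 6-9 = -3
result = 9%3 = 0
q = (-3)+(-3) = -6
result = 9*9 = 81
result = 9%5 = 4
result = 9*9 = 81
q = 81+9 = 90
cur = 9-81 = -72
result = 90%4 = 2
result = 9*90 = 810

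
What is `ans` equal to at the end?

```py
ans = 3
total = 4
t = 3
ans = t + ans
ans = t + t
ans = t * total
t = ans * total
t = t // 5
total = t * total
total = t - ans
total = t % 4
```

ans = 3+3 = 6
ans = 3+3 = 6
ans = 3*4 = 12
t = 12*4 = 48
t = 48//5 = 9
total = 9*4 = 36
total = 9-12 = -3
total = 9%4 = 1

12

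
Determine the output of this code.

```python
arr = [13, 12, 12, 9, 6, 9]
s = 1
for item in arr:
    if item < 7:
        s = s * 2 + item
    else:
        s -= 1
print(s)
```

item=13: not <7, s = 1-1 = 0
item=12: not <7, s = 0-1 = -1
item=12: not <7, s = (-1)-1 = -2
item=9: not <7, s = (-2)-1 = -3
item=6: <7, s = (-3)*2+6 = 0
item=9: not <7, s = 0-1 = -1

-1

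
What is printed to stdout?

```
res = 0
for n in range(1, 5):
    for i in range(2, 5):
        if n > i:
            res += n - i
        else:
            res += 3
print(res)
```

n=1,i=2: not 1>2, res = 0+3 = 3
n=1,i=3: not 1>3, res = 3+3 = 6
n=1,i=4: not 1>4, res = 6+3 = 9
n=2,i=2: not 2>2, res = 9+3 = 12
n=2,i=3: not 2>3, res = 12+3 = 15
n=2,i=4: not 2>4, res = 15+3 = 18
n=3,i=2: 3>2, res = 18+1 = 19
n=3,i=3: not 3>3, res = 19+3 = 22
n=3,i=4: not 3>4, res = 22+3 = 25
n=4,i=2: 4>2, res = 25+2 = 27
n=4,i=3: 4>3, res = 27+1 = 28
n=4,i=4: not 4>4, res = 28+3 = 31

31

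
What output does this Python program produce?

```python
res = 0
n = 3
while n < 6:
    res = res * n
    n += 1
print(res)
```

n=3: res = 0*3 = 0
n=4: res = 0*4 = 0
n=5: res = 0*5 = 0

0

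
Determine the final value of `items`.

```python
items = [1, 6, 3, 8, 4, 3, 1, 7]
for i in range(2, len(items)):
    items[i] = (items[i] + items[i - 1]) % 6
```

i=2: items[2] = (3+6)%6 = 3 → [1, 6, 3, 8, 4, 3, 1, 7]
i=3: items[3] = (8+3)%6 = 5 → [1, 6, 3, 5, 4, 3, 1, 7]
i=4: items[4] = (4+5)%6 = 3 → [1, 6, 3, 5, 3, 3, 1, 7]
i=5: items[5] = (3+3)%6 = 0 → [1, 6, 3, 5, 3, 0, 1, 7]
i=6: items[6] = (1+0)%6 = 1 → [1, 6, 3, 5, 3, 0, 1, 7]
i=7: items[7] = (7+1)%6 = 2 → [1, 6, 3, 5, 3, 0, 1, 2]

[1, 6, 3, 5, 3, 0, 1, 2]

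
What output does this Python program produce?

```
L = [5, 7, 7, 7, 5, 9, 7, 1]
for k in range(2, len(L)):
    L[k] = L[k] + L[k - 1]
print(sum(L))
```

k=2: L[2] = 7+7 = 14 → [5, 7, 14, 7, 5, 9, 7, 1]
k=3: L[3] = 7+14 = 21 → [5, 7, 14, 21, 5, 9, 7, 1]
k=4: L[4] = 5+21 = 26 → [5, 7, 14, 21, 26, 9, 7, 1]
k=5: L[5] = 9+26 = 35 → [5, 7, 14, 21, 26, 35, 7, 1]
k=6: L[6] = 7+35 = 42 → [5, 7, 14, 21, 26, 35, 42, 1]
k=7: L[7] = 1+42 = 43 → [5, 7, 14, 21, 26, 35, 42, 43]
sum = 193

193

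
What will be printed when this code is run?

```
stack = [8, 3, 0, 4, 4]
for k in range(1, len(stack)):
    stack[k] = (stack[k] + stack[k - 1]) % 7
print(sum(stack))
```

k=1: stack[1] = (3+8)%7 = 4 → [8, 4, 0, 4, 4]
k=2: stack[2] = (0+4)%7 = 4 → [8, 4, 4, 4, 4]
k=3: stack[3] = (4+4)%7 = 1 → [8, 4, 4, 1, 4]
k=4: stack[4] = (4+1)%7 = 5 → [8, 4, 4, 1, 5]
sum = 22

22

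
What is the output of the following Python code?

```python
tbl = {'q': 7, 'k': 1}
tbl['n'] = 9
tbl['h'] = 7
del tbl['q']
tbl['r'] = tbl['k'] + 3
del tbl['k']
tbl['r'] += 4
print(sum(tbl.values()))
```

24

tbl['n'] = 9 → {'q': 7, 'k': 1, 'n': 9}
tbl['h'] = 7 → {'q': 7, 'k': 1, 'n': 9, 'h': 7}
del 'q' → {'k': 1, 'n': 9, 'h': 7}
tbl['r'] = tbl['k']+3 = 4 → {'k': 1, 'n': 9, 'h': 7, 'r': 4}
del 'k' → {'n': 9, 'h': 7, 'r': 4}
tbl['r'] = 4+4 = 8 → {'n': 9, 'h': 7, 'r': 8}
sum of values = 24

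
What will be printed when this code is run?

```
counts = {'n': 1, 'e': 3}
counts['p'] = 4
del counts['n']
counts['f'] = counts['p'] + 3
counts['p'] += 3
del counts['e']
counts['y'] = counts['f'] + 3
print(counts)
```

{'p': 7, 'f': 7, 'y': 10}

counts['p'] = 4 → {'n': 1, 'e': 3, 'p': 4}
del 'n' → {'e': 3, 'p': 4}
counts['f'] = counts['p']+3 = 7 → {'e': 3, 'p': 4, 'f': 7}
counts['p'] = 4+3 = 7 → {'e': 3, 'p': 7, 'f': 7}
del 'e' → {'p': 7, 'f': 7}
counts['y'] = counts['f']+3 = 10 → {'p': 7, 'f': 7, 'y': 10}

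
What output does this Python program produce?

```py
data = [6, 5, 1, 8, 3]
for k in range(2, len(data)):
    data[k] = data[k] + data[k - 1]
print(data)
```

k=2: data[2] = 1+5 = 6 → [6, 5, 6, 8, 3]
k=3: data[3] = 8+6 = 14 → [6, 5, 6, 14, 3]
k=4: data[4] = 3+14 = 17 → [6, 5, 6, 14, 17]

[6, 5, 6, 14, 17]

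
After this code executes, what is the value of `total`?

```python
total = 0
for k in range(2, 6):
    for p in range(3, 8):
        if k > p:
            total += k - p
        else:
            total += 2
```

k=2,p=3: not 2>3, total = 0+2 = 2
k=2,p=4: not 2>4, total = 2+2 = 4
k=2,p=5: not 2>5, total = 4+2 = 6
k=2,p=6: not 2>6, total = 6+2 = 8
k=2,p=7: not 2>7, total = 8+2 = 10
k=3,p=3: not 3>3, total = 10+2 = 12
k=3,p=4: not 3>4, total = 12+2 = 14
k=3,p=5: not 3>5, total = 14+2 = 16
k=3,p=6: not 3>6, total = 16+2 = 18
k=3,p=7: not 3>7, total = 18+2 = 20
k=4,p=3: 4>3, total = 20+1 = 21
k=4,p=4: not 4>4, total = 21+2 = 23
k=4,p=5: not 4>5, total = 23+2 = 25
k=4,p=6: not 4>6, total = 25+2 = 27
k=4,p=7: not 4>7, total = 27+2 = 29
k=5,p=3: 5>3, total = 29+2 = 31
k=5,p=4: 5>4, total = 31+1 = 32
k=5,p=5: not 5>5, total = 32+2 = 34
k=5,p=6: not 5>6, total = 34+2 = 36
k=5,p=7: not 5>7, total = 36+2 = 38

38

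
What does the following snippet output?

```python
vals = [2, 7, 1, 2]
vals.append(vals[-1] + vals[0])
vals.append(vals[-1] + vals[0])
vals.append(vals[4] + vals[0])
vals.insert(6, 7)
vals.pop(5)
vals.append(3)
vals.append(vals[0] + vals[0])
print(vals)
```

[2, 7, 1, 2, 4, 7, 6, 3, 4]

append vals[-1]+vals[0] = 2+2 = 4 → [2, 7, 1, 2, 4]
append vals[-1]+vals[0] = 4+2 = 6 → [2, 7, 1, 2, 4, 6]
append vals[4]+vals[0] = 4+2 = 6 → [2, 7, 1, 2, 4, 6, 6]
insert 7 at 6 → [2, 7, 1, 2, 4, 6, 7, 6]
pop(5) removes 6 → [2, 7, 1, 2, 4, 7, 6]
append 3 → [2, 7, 1, 2, 4, 7, 6, 3]
append vals[0]+vals[0] = 2+2 = 4 → [2, 7, 1, 2, 4, 7, 6, 3, 4]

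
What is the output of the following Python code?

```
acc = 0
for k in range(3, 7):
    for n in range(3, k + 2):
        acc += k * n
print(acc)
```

k=3,n=3: acc = 0+9 = 9
k=3,n=4: acc = 9+12 = 21
k=4,n=3: acc = 21+12 = 33
k=4,n=4: acc = 33+16 = 49
k=4,n=5: acc = 49+20 = 69
k=5,n=3: acc = 69+15 = 84
k=5,n=4: acc = 84+20 = 104
k=5,n=5: acc = 104+25 = 129
k=5,n=6: acc = 129+30 = 159
k=6,n=3: acc = 159+18 = 177
k=6,n=4: acc = 177+24 = 201
k=6,n=5: acc = 201+30 = 231
k=6,n=6: acc = 231+36 = 267
k=6,n=7: acc = 267+42 = 309

309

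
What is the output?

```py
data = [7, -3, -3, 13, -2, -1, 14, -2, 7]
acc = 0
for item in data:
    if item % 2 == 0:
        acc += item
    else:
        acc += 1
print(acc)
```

16

item=7: not even, acc = 0+1 = 1
item=-3: not even, acc = 1+1 = 2
item=-3: not even, acc = 2+1 = 3
item=13: not even, acc = 3+1 = 4
item=-2: even, acc = 4+(-2) = 2
item=-1: not even, acc = 2+1 = 3
item=14: even, acc = 3+14 = 17
item=-2: even, acc = 17+(-2) = 15
item=7: not even, acc = 15+1 = 16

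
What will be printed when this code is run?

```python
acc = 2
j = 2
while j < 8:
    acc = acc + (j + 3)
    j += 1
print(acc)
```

j=2: acc = 2+5 = 7
j=3: acc = 7+6 = 13
j=4: acc = 13+7 = 20
j=5: acc = 20+8 = 28
j=6: acc = 28+9 = 37
j=7: acc = 37+10 = 47

47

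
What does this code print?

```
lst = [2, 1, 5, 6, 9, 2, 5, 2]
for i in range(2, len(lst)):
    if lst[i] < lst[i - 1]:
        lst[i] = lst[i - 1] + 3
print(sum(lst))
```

68

i=2: 5>=1, unchanged → [2, 1, 5, 6, 9, 2, 5, 2]
i=3: 6>=5, unchanged → [2, 1, 5, 6, 9, 2, 5, 2]
i=4: 9>=6, unchanged → [2, 1, 5, 6, 9, 2, 5, 2]
i=5: 2<9, lst[5] = 9+3 = 12 → [2, 1, 5, 6, 9, 12, 5, 2]
i=6: 5<12, lst[6] = 12+3 = 15 → [2, 1, 5, 6, 9, 12, 15, 2]
i=7: 2<15, lst[7] = 15+3 = 18 → [2, 1, 5, 6, 9, 12, 15, 18]
sum = 68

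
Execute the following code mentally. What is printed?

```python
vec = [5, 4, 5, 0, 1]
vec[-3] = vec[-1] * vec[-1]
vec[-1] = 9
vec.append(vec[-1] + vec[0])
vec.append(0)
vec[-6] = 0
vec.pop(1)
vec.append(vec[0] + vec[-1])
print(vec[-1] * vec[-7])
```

vec[-3] = vec[-1]*vec[-1] = 1*1 = 1 → [5, 4, 1, 0, 1]
vec[-1] = 9 → [5, 4, 1, 0, 9]
append vec[-1]+vec[0] = 9+5 = 14 → [5, 4, 1, 0, 9, 14]
append 0 → [5, 4, 1, 0, 9, 14, 0]
vec[-6] = 0 → [5, 0, 1, 0, 9, 14, 0]
pop(1) removes 0 → [5, 1, 0, 9, 14, 0]
append vec[0]+vec[-1] = 5+0 = 5 → [5, 1, 0, 9, 14, 0, 5]
vec[-1]*vec[-7] = 5*5 = 25

25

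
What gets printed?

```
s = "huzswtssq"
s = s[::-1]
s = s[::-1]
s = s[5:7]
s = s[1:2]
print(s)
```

reverse → 'qsstwszuh'
reverse → 'huzswtssq'
slice [5:7] → 'ts'
slice [1:2] → 's'

s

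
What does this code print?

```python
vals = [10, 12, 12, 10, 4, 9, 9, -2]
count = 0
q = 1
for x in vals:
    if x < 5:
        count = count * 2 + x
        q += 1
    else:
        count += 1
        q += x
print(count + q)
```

x=10: not <5, count = 0+1 = 1; q=11
x=12: not <5, count = 1+1 = 2; q=23
x=12: not <5, count = 2+1 = 3; q=35
x=10: not <5, count = 3+1 = 4; q=45
x=4: <5, count = 4*2+4 = 12; q=46
x=9: not <5, count = 12+1 = 13; q=55
x=9: not <5, count = 13+1 = 14; q=64
x=-2: <5, count = 14*2+(-2) = 26; q=65
count+q = 26+65 = 91

91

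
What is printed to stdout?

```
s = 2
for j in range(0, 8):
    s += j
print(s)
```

30

j=0: s = 2+0 = 2
j=1: s = 2+1 = 3
j=2: s = 3+2 = 5
j=3: s = 5+3 = 8
j=4: s = 8+4 = 12
j=5: s = 12+5 = 17
j=6: s = 17+6 = 23
j=7: s = 23+7 = 30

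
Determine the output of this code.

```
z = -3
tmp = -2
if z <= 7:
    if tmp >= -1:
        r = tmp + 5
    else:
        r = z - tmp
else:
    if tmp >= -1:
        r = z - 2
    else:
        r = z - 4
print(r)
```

z=-3, tmp=-2
z <= 7 is True; tmp >= -1 is False
→ r = z - tmp = -1

-1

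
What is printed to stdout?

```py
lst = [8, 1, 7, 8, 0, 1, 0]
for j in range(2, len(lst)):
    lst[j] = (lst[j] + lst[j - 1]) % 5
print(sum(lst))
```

18

j=2: lst[2] = (7+1)%5 = 3 → [8, 1, 3, 8, 0, 1, 0]
j=3: lst[3] = (8+3)%5 = 1 → [8, 1, 3, 1, 0, 1, 0]
j=4: lst[4] = (0+1)%5 = 1 → [8, 1, 3, 1, 1, 1, 0]
j=5: lst[5] = (1+1)%5 = 2 → [8, 1, 3, 1, 1, 2, 0]
j=6: lst[6] = (0+2)%5 = 2 → [8, 1, 3, 1, 1, 2, 2]
sum = 18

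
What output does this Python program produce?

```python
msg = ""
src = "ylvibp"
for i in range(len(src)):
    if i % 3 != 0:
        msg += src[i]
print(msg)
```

i=0: skip
i=1: add 'l' → 'l'
i=2: add 'v' → 'lv'
i=3: skip
i=4: add 'b' → 'lvb'
i=5: add 'p' → 'lvbp'

lvbp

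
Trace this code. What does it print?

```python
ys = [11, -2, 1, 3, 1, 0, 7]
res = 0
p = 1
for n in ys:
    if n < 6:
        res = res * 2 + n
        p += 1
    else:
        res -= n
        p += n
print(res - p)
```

n=11: not <6, res = 0-11 = -11; p=12
n=-2: <6, res = (-11)*2+(-2) = -24; p=13
n=1: <6, res = (-24)*2+1 = -47; p=14
n=3: <6, res = (-47)*2+3 = -91; p=15
n=1: <6, res = (-91)*2+1 = -181; p=16
n=0: <6, res = (-181)*2+0 = -362; p=17
n=7: not <6, res = (-362)-7 = -369; p=24
res-p = (-369)-24 = -393

-393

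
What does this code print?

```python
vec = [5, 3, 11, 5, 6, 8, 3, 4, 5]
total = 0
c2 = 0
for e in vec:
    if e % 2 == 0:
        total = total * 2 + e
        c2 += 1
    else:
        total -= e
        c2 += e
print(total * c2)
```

e=5: not even, total = 0-5 = -5; c2=5
e=3: not even, total = (-5)-3 = -8; c2=8
e=11: not even, total = (-8)-11 = -19; c2=19
e=5: not even, total = (-19)-5 = -24; c2=24
e=6: even, total = (-24)*2+6 = -42; c2=25
e=8: even, total = (-42)*2+8 = -76; c2=26
e=3: not even, total = (-76)-3 = -79; c2=29
e=4: even, total = (-79)*2+4 = -154; c2=30
e=5: not even, total = (-154)-5 = -159; c2=35
total*c2 = (-159)*35 = -5565

-5565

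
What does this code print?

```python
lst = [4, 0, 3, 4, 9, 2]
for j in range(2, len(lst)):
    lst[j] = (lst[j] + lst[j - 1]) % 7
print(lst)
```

[4, 0, 3, 0, 2, 4]

j=2: lst[2] = (3+0)%7 = 3 → [4, 0, 3, 4, 9, 2]
j=3: lst[3] = (4+3)%7 = 0 → [4, 0, 3, 0, 9, 2]
j=4: lst[4] = (9+0)%7 = 2 → [4, 0, 3, 0, 2, 2]
j=5: lst[5] = (2+2)%7 = 4 → [4, 0, 3, 0, 2, 4]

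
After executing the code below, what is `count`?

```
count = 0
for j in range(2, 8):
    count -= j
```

j=2: count = 0-2 = -2
j=3: count = (-2)-3 = -5
j=4: count = (-5)-4 = -9
j=5: count = (-9)-5 = -14
j=6: count = (-14)-6 = -20
j=7: count = (-20)-7 = -27

-27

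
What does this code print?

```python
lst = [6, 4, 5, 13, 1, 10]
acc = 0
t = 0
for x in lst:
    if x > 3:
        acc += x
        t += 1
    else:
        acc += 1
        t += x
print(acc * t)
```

234

x=6: >3, acc = 0+6 = 6; t=1
x=4: >3, acc = 6+4 = 10; t=2
x=5: >3, acc = 10+5 = 15; t=3
x=13: >3, acc = 15+13 = 28; t=4
x=1: not >3, acc = 28+1 = 29; t=5
x=10: >3, acc = 29+10 = 39; t=6
acc*t = 39*6 = 234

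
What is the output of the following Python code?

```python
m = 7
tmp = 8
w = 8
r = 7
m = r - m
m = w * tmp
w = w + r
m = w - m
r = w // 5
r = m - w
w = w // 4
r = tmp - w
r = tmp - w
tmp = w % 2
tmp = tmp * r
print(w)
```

m = 7-7 = 0
m = 8*8 = 64
w = 8+7 = 15
m = 15-64 = -49
r = 15//5 = 3
r = (-49)-15 = -64
w = 15//4 = 3
r = 8-3 = 5
r = 8-3 = 5
tmp = 3%2 = 1
tmp = 1*5 = 5

3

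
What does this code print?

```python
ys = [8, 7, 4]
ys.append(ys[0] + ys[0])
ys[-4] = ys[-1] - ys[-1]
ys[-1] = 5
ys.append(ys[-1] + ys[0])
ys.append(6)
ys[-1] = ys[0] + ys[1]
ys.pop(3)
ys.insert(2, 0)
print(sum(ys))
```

append ys[0]+ys[0] = 8+8 = 16 → [8, 7, 4, 16]
ys[-4] = ys[-1]-ys[-1] = 16-16 = 0 → [0, 7, 4, 16]
ys[-1] = 5 → [0, 7, 4, 5]
append ys[-1]+ys[0] = 5+0 = 5 → [0, 7, 4, 5, 5]
append 6 → [0, 7, 4, 5, 5, 6]
ys[-1] = ys[0]+ys[1] = 0+7 = 7 → [0, 7, 4, 5, 5, 7]
pop(3) removes 5 → [0, 7, 4, 5, 7]
insert 0 at 2 → [0, 7, 0, 4, 5, 7]
sum = 23

23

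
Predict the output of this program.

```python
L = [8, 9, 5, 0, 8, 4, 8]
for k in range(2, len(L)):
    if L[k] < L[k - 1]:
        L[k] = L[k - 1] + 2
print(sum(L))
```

92

k=2: 5<9, L[2] = 9+2 = 11 → [8, 9, 11, 0, 8, 4, 8]
k=3: 0<11, L[3] = 11+2 = 13 → [8, 9, 11, 13, 8, 4, 8]
k=4: 8<13, L[4] = 13+2 = 15 → [8, 9, 11, 13, 15, 4, 8]
k=5: 4<15, L[5] = 15+2 = 17 → [8, 9, 11, 13, 15, 17, 8]
k=6: 8<17, L[6] = 17+2 = 19 → [8, 9, 11, 13, 15, 17, 19]
sum = 92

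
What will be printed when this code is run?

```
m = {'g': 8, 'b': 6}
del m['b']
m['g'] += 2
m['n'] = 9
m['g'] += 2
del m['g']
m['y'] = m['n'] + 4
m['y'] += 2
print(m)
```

del 'b' → {'g': 8}
m['g'] = 8+2 = 10 → {'g': 10}
m['n'] = 9 → {'g': 10, 'n': 9}
m['g'] = 10+2 = 12 → {'g': 12, 'n': 9}
del 'g' → {'n': 9}
m['y'] = m['n']+4 = 13 → {'n': 9, 'y': 13}
m['y'] = 13+2 = 15 → {'n': 9, 'y': 15}

{'n': 9, 'y': 15}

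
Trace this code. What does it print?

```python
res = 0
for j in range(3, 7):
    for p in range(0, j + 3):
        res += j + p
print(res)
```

240

j=3,p=0: res = 0+3 = 3
j=3,p=1: res = 3+4 = 7
j=3,p=2: res = 7+5 = 12
j=3,p=3: res = 12+6 = 18
j=3,p=4: res = 18+7 = 25
j=3,p=5: res = 25+8 = 33
j=4,p=0: res = 33+4 = 37
j=4,p=1: res = 37+5 = 42
j=4,p=2: res = 42+6 = 48
j=4,p=3: res = 48+7 = 55
j=4,p=4: res = 55+8 = 63
j=4,p=5: res = 63+9 = 72
j=4,p=6: res = 72+10 = 82
j=5,p=0: res = 82+5 = 87
j=5,p=1: res = 87+6 = 93
j=5,p=2: res = 93+7 = 100
j=5,p=3: res = 100+8 = 108
j=5,p=4: res = 108+9 = 117
j=5,p=5: res = 117+10 = 127
j=5,p=6: res = 127+11 = 138
j=5,p=7: res = 138+12 = 150
j=6,p=0: res = 150+6 = 156
j=6,p=1: res = 156+7 = 163
j=6,p=2: res = 163+8 = 171
j=6,p=3: res = 171+9 = 180
j=6,p=4: res = 180+10 = 190
j=6,p=5: res = 190+11 = 201
j=6,p=6: res = 201+12 = 213
j=6,p=7: res = 213+13 = 226
j=6,p=8: res = 226+14 = 240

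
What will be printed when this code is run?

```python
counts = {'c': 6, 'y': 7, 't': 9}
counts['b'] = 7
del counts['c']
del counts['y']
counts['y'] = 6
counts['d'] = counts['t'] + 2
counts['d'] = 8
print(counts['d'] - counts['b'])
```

counts['b'] = 7 → {'c': 6, 'y': 7, 't': 9, 'b': 7}
del 'c' → {'y': 7, 't': 9, 'b': 7}
del 'y' → {'t': 9, 'b': 7}
counts['y'] = 6 → {'t': 9, 'b': 7, 'y': 6}
counts['d'] = counts['t']+2 = 11 → {'t': 9, 'b': 7, 'y': 6, 'd': 11}
counts['d'] = 8 → {'t': 9, 'b': 7, 'y': 6, 'd': 8}
counts['d']-counts['b'] = 8-7 = 1

1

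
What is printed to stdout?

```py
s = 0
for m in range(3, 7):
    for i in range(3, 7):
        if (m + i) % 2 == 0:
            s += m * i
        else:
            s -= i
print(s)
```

128

m=3,i=3: even sum, s = 0+9 = 9
m=3,i=4: odd sum, s = 9-4 = 5
m=3,i=5: even sum, s = 5+15 = 20
m=3,i=6: odd sum, s = 20-6 = 14
m=4,i=3: odd sum, s = 14-3 = 11
m=4,i=4: even sum, s = 11+16 = 27
m=4,i=5: odd sum, s = 27-5 = 22
m=4,i=6: even sum, s = 22+24 = 46
m=5,i=3: even sum, s = 46+15 = 61
m=5,i=4: odd sum, s = 61-4 = 57
m=5,i=5: even sum, s = 57+25 = 82
m=5,i=6: odd sum, s = 82-6 = 76
m=6,i=3: odd sum, s = 76-3 = 73
m=6,i=4: even sum, s = 73+24 = 97
m=6,i=5: odd sum, s = 97-5 = 92
m=6,i=6: even sum, s = 92+36 = 128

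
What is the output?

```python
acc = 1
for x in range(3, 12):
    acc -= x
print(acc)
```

-62

x=3: acc = 1-3 = -2
x=4: acc = (-2)-4 = -6
x=5: acc = (-6)-5 = -11
x=6: acc = (-11)-6 = -17
x=7: acc = (-17)-7 = -24
x=8: acc = (-24)-8 = -32
x=9: acc = (-32)-9 = -41
x=10: acc = (-41)-10 = -51
x=11: acc = (-51)-11 = -62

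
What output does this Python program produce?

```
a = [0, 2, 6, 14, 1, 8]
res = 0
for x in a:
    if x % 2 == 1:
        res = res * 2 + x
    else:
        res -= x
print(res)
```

-51

x=0: not odd, res = 0-0 = 0
x=2: not odd, res = 0-2 = -2
x=6: not odd, res = (-2)-6 = -8
x=14: not odd, res = (-8)-14 = -22
x=1: odd, res = (-22)*2+1 = -43
x=8: not odd, res = (-43)-8 = -51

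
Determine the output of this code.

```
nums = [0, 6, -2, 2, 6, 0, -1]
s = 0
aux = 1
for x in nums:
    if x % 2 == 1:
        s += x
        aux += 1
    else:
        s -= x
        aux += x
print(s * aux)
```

-182

x=0: not odd, s = 0-0 = 0; aux=1
x=6: not odd, s = 0-6 = -6; aux=7
x=-2: not odd, s = (-6)-(-2) = -4; aux=5
x=2: not odd, s = (-4)-2 = -6; aux=7
x=6: not odd, s = (-6)-6 = -12; aux=13
x=0: not odd, s = (-12)-0 = -12; aux=13
x=-1: odd, s = (-12)+(-1) = -13; aux=14
s*aux = (-13)*14 = -182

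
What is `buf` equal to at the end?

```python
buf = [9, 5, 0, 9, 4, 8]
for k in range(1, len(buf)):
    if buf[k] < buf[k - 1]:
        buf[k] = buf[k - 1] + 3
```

k=1: 5<9, buf[1] = 9+3 = 12 → [9, 12, 0, 9, 4, 8]
k=2: 0<12, buf[2] = 12+3 = 15 → [9, 12, 15, 9, 4, 8]
k=3: 9<15, buf[3] = 15+3 = 18 → [9, 12, 15, 18, 4, 8]
k=4: 4<18, buf[4] = 18+3 = 21 → [9, 12, 15, 18, 21, 8]
k=5: 8<21, buf[5] = 21+3 = 24 → [9, 12, 15, 18, 21, 24]

[9, 12, 15, 18, 21, 24]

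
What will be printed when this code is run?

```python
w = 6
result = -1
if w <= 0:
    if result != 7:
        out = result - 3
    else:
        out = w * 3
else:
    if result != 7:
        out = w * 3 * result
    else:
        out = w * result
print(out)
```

w=6, result=-1
w <= 0 is False; result != 7 is True
→ out = w * 3 * result = -18

-18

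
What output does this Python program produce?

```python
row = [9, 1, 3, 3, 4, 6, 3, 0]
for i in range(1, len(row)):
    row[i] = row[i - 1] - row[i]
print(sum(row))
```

-8

i=1: row[1] = 9-1 = 8 → [9, 8, 3, 3, 4, 6, 3, 0]
i=2: row[2] = 8-3 = 5 → [9, 8, 5, 3, 4, 6, 3, 0]
i=3: row[3] = 5-3 = 2 → [9, 8, 5, 2, 4, 6, 3, 0]
i=4: row[4] = 2-4 = -2 → [9, 8, 5, 2, -2, 6, 3, 0]
i=5: row[5] = (-2)-6 = -8 → [9, 8, 5, 2, -2, -8, 3, 0]
i=6: row[6] = (-8)-3 = -11 → [9, 8, 5, 2, -2, -8, -11, 0]
i=7: row[7] = (-11)-0 = -11 → [9, 8, 5, 2, -2, -8, -11, -11]
sum = -8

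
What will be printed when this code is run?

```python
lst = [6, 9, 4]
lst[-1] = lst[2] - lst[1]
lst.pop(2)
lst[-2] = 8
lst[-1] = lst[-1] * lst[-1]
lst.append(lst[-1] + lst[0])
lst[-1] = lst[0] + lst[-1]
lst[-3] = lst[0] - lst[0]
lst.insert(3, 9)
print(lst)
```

[0, 81, 97, 9]

lst[-1] = lst[2]-lst[1] = 4-9 = -5 → [6, 9, -5]
pop(2) removes -5 → [6, 9]
lst[-2] = 8 → [8, 9]
lst[-1] = lst[-1]*lst[-1] = 9*9 = 81 → [8, 81]
append lst[-1]+lst[0] = 81+8 = 89 → [8, 81, 89]
lst[-1] = lst[0]+lst[-1] = 8+89 = 97 → [8, 81, 97]
lst[-3] = lst[0]-lst[0] = 8-8 = 0 → [0, 81, 97]
insert 9 at 3 → [0, 81, 97, 9]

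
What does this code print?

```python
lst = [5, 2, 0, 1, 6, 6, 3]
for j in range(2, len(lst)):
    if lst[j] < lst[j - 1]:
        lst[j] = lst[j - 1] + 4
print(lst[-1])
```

22

j=2: 0<2, lst[2] = 2+4 = 6 → [5, 2, 6, 1, 6, 6, 3]
j=3: 1<6, lst[3] = 6+4 = 10 → [5, 2, 6, 10, 6, 6, 3]
j=4: 6<10, lst[4] = 10+4 = 14 → [5, 2, 6, 10, 14, 6, 3]
j=5: 6<14, lst[5] = 14+4 = 18 → [5, 2, 6, 10, 14, 18, 3]
j=6: 3<18, lst[6] = 18+4 = 22 → [5, 2, 6, 10, 14, 18, 22]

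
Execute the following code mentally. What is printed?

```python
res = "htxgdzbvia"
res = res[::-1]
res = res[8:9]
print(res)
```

reverse → 'aivbzdgxth'
slice [8:9] → 't'

t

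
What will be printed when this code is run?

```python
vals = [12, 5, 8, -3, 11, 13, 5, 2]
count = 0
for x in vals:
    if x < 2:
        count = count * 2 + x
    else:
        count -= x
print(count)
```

-84

x=12: not <2, count = 0-12 = -12
x=5: not <2, count = (-12)-5 = -17
x=8: not <2, count = (-17)-8 = -25
x=-3: <2, count = (-25)*2+(-3) = -53
x=11: not <2, count = (-53)-11 = -64
x=13: not <2, count = (-64)-13 = -77
x=5: not <2, count = (-77)-5 = -82
x=2: not <2, count = (-82)-2 = -84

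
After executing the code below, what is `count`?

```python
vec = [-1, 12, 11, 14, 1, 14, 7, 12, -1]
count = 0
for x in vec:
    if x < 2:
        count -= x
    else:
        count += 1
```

x=-1: <2, count = 0-(-1) = 1
x=12: not <2, count = 1+1 = 2
x=11: not <2, count = 2+1 = 3
x=14: not <2, count = 3+1 = 4
x=1: <2, count = 4-1 = 3
x=14: not <2, count = 3+1 = 4
x=7: not <2, count = 4+1 = 5
x=12: not <2, count = 5+1 = 6
x=-1: <2, count = 6-(-1) = 7

7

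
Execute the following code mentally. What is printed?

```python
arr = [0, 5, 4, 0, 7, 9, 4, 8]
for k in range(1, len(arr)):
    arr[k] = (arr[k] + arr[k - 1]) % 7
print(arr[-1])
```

k=1: arr[1] = (5+0)%7 = 5 → [0, 5, 4, 0, 7, 9, 4, 8]
k=2: arr[2] = (4+5)%7 = 2 → [0, 5, 2, 0, 7, 9, 4, 8]
k=3: arr[3] = (0+2)%7 = 2 → [0, 5, 2, 2, 7, 9, 4, 8]
k=4: arr[4] = (7+2)%7 = 2 → [0, 5, 2, 2, 2, 9, 4, 8]
k=5: arr[5] = (9+2)%7 = 4 → [0, 5, 2, 2, 2, 4, 4, 8]
k=6: arr[6] = (4+4)%7 = 1 → [0, 5, 2, 2, 2, 4, 1, 8]
k=7: arr[7] = (8+1)%7 = 2 → [0, 5, 2, 2, 2, 4, 1, 2]

2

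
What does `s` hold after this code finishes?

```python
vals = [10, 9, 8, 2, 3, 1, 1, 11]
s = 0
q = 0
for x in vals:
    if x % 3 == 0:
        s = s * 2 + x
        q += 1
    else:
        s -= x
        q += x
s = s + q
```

-17

x=10: not %3==0, s = 0-10 = -10; q=10
x=9: %3==0, s = (-10)*2+9 = -11; q=11
x=8: not %3==0, s = (-11)-8 = -19; q=19
x=2: not %3==0, s = (-19)-2 = -21; q=21
x=3: %3==0, s = (-21)*2+3 = -39; q=22
x=1: not %3==0, s = (-39)-1 = -40; q=23
x=1: not %3==0, s = (-40)-1 = -41; q=24
x=11: not %3==0, s = (-41)-11 = -52; q=35
s+q = (-52)+35 = -17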